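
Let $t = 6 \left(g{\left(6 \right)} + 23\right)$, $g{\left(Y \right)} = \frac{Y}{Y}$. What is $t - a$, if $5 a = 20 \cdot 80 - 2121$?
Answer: $\frac{1241}{5} \approx 248.2$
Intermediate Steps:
$g{\left(Y \right)} = 1$
$a = - \frac{521}{5}$ ($a = \frac{20 \cdot 80 - 2121}{5} = \frac{1600 - 2121}{5} = \frac{1}{5} \left(-521\right) = - \frac{521}{5} \approx -104.2$)
$t = 144$ ($t = 6 \left(1 + 23\right) = 6 \cdot 24 = 144$)
$t - a = 144 - - \frac{521}{5} = 144 + \frac{521}{5} = \frac{1241}{5}$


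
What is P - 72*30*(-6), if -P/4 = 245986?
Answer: -970984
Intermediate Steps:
P = -983944 (P = -4*245986 = -983944)
P - 72*30*(-6) = -983944 - 72*30*(-6) = -983944 - 2160*(-6) = -983944 + 12960 = -970984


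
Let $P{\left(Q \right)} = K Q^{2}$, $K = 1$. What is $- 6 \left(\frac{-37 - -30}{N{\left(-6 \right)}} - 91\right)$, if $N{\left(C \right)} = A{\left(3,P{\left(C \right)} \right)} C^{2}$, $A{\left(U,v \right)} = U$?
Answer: $\frac{9835}{18} \approx 546.39$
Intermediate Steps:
$P{\left(Q \right)} = Q^{2}$ ($P{\left(Q \right)} = 1 Q^{2} = Q^{2}$)
$N{\left(C \right)} = 3 C^{2}$
$- 6 \left(\frac{-37 - -30}{N{\left(-6 \right)}} - 91\right) = - 6 \left(\frac{-37 - -30}{3 \left(-6\right)^{2}} - 91\right) = - 6 \left(\frac{-37 + 30}{3 \cdot 36} - 91\right) = - 6 \left(- \frac{7}{108} - 91\right) = \left(-6\right) \left(- \frac{9835}{108}\right) = \frac{9835}{18}$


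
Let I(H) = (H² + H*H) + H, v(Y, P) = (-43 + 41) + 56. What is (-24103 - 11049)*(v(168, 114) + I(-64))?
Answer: -287613664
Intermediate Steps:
v(Y, P) = 54 (v(Y, P) = -2 + 56 = 54)
I(H) = H + 2*H² (I(H) = (H² + H²) + H = 2*H² + H = H + 2*H²)
(-24103 - 11049)*(v(168, 114) + I(-64)) = (-24103 - 11049)*(54 - 64*(1 + 2*(-64))) = -35152*(54 - 64*(1 - 128)) = -35152*(54 - 64*(-127)) = -35152*(54 + 8128) = -35152*8182 = -287613664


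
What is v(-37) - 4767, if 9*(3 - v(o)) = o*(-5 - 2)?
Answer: -43135/9 ≈ -4792.8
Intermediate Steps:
v(o) = 3 + 7*o/9 (v(o) = 3 - o*(-5 - 2)/9 = 3 - o*(-7)/9 = 3 - (-7)*o/9 = 3 + 7*o/9)
v(-37) - 4767 = (3 + (7/9)*(-37)) - 4767 = (3 - 259/9) - 4767 = -232/9 - 4767 = -43135/9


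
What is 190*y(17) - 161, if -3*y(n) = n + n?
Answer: -6943/3 ≈ -2314.3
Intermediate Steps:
y(n) = -2*n/3 (y(n) = -(n + n)/3 = -2*n/3)
190*y(17) - 161 = 190*(-⅔*17) - 161 = 190*(-34/3) - 161 = -6460/3 - 161 = -6943/3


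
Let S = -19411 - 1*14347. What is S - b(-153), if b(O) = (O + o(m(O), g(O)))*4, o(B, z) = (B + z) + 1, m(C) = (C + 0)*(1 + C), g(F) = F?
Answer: -125562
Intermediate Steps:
m(C) = C*(1 + C)
o(B, z) = 1 + B + z
S = -33758 (S = -19411 - 14347 = -33758)
b(O) = 4 + 8*O + 4*O*(1 + O) (b(O) = (O + (1 + O*(1 + O) + O))*4 = (O + (1 + O + O*(1 + O)))*4 = (1 + 2*O + O*(1 + O))*4 = 4 + 8*O + 4*O*(1 + O))
S - b(-153) = -33758 - (4 + 4*(-153)² + 12*(-153)) = -33758 - (4 + 4*23409 - 1836) = -33758 - (4 + 93636 - 1836) = -33758 - 1*91804 = -33758 - 91804 = -125562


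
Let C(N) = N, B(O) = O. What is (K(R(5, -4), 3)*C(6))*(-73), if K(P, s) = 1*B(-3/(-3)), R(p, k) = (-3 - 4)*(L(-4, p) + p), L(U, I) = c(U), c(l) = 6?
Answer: -438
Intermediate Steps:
L(U, I) = 6
R(p, k) = -42 - 7*p (R(p, k) = (-3 - 4)*(6 + p) = -7*(6 + p) = -42 - 7*p)
K(P, s) = 1 (K(P, s) = 1*(-3/(-3)) = 1*(-3*(-1/3)) = 1*1 = 1)
(K(R(5, -4), 3)*C(6))*(-73) = (1*6)*(-73) = 6*(-73) = -438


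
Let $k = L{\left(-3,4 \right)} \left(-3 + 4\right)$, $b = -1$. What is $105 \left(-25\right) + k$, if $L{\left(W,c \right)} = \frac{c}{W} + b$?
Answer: $- \frac{7882}{3} \approx -2627.3$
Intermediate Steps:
$L{\left(W,c \right)} = -1 + \frac{c}{W}$ ($L{\left(W,c \right)} = \frac{c}{W} - 1 = -1 + \frac{c}{W}$)
$k = - \frac{7}{3}$ ($k = \frac{4 - -3}{-3} \left(-3 + 4\right) = - \frac{4 + 3}{3} \cdot 1 = \left(- \frac{1}{3}\right) 7 \cdot 1 = \left(- \frac{7}{3}\right) 1 = - \frac{7}{3} \approx -2.3333$)
$105 \left(-25\right) + k = 105 \left(-25\right) - \frac{7}{3} = -2625 - \frac{7}{3} = - \frac{7882}{3}$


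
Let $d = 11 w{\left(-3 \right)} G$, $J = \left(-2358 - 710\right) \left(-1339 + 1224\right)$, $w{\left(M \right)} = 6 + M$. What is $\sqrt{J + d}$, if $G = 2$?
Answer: $\sqrt{352886} \approx 594.04$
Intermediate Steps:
$J = 352820$ ($J = \left(-3068\right) \left(-115\right) = 352820$)
$d = 66$ ($d = 11 \left(6 - 3\right) 2 = 11 \cdot 3 \cdot 2 = 33 \cdot 2 = 66$)
$\sqrt{J + d} = \sqrt{352820 + 66} = \sqrt{352886}$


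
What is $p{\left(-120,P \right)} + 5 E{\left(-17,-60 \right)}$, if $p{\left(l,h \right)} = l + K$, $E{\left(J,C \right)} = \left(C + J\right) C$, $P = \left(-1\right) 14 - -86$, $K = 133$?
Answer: $23113$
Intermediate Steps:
$P = 72$ ($P = -14 + 86 = 72$)
$E{\left(J,C \right)} = C \left(C + J\right)$
$p{\left(l,h \right)} = 133 + l$ ($p{\left(l,h \right)} = l + 133 = 133 + l$)
$p{\left(-120,P \right)} + 5 E{\left(-17,-60 \right)} = \left(133 - 120\right) + 5 \left(- 60 \left(-60 - 17\right)\right) = 13 + 5 \left(\left(-60\right) \left(-77\right)\right) = 13 + 5 \cdot 4620 = 13 + 23100 = 23113$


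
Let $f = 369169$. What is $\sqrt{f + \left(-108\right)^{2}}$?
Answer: $\sqrt{380833} \approx 617.12$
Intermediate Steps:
$\sqrt{f + \left(-108\right)^{2}} = \sqrt{369169 + \left(-108\right)^{2}} = \sqrt{369169 + 11664} = \sqrt{380833}$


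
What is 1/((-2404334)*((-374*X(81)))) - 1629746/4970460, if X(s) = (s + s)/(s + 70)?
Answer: -105798250082963/322667441288280 ≈ -0.32789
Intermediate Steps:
X(s) = 2*s/(70 + s) (X(s) = (2*s)/(70 + s) = 2*s/(70 + s))
1/((-2404334)*((-374*X(81)))) - 1629746/4970460 = 1/((-2404334)*((-748*81/(70 + 81)))) - 1629746/4970460 = -1/(2404334*((-748*81/151))) - 1629746*1/4970460 = -1/(2404334*((-748*81/151))) - 814873/2485230 = -1/(2404334*((-374*162/151))) - 814873/2485230 = -1/(2404334*(-60588/151)) - 814873/2485230 = -1/2404334*(-151/60588) - 814873/2485230 = 151/145673788392 - 814873/2485230 = -105798250082963/322667441288280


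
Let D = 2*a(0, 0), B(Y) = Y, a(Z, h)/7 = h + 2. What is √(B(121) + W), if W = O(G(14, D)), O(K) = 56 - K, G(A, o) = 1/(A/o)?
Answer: 5*√7 ≈ 13.229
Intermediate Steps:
a(Z, h) = 14 + 7*h (a(Z, h) = 7*(h + 2) = 7*(2 + h) = 14 + 7*h)
D = 28 (D = 2*(14 + 7*0) = 2*(14 + 0) = 2*14 = 28)
G(A, o) = o/A
W = 54 (W = 56 - 28/14 = 56 - 1*2 = 56 - 2 = 54)
√(B(121) + W) = √(121 + 54) = √175 = 5*√7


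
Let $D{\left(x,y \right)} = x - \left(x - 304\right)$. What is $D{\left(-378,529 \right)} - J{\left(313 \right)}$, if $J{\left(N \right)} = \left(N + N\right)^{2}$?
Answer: $-391572$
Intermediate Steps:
$J{\left(N \right)} = 4 N^{2}$ ($J{\left(N \right)} = \left(2 N\right)^{2} = 4 N^{2}$)
$D{\left(x,y \right)} = 304$ ($D{\left(x,y \right)} = x - \left(-304 + x\right) = 304$)
$D{\left(-378,529 \right)} - J{\left(313 \right)} = 304 - 4 \cdot 313^{2} = 304 - 4 \cdot 97969 = 304 - 391876 = -391572$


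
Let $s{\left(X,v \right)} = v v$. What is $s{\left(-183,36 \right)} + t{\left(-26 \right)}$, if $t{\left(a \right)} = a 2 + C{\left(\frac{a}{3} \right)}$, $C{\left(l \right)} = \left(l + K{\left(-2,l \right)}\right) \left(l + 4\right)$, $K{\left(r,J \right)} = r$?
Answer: $\frac{11644}{9} \approx 1293.8$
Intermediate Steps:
$C{\left(l \right)} = \left(-2 + l\right) \left(4 + l\right)$ ($C{\left(l \right)} = \left(l - 2\right) \left(l + 4\right) = \left(-2 + l\right) \left(4 + l\right)$)
$s{\left(X,v \right)} = v^{2}$
$t{\left(a \right)} = -8 + \frac{a^{2}}{9} + \frac{8 a}{3}$ ($t{\left(a \right)} = a 2 + \left(-8 + \left(\frac{a}{3}\right)^{2} + 2 \frac{a}{3}\right) = 2 a + \left(-8 + \left(a \frac{1}{3}\right)^{2} + 2 a \frac{1}{3}\right) = 2 a + \left(-8 + \left(\frac{a}{3}\right)^{2} + 2 \frac{a}{3}\right) = 2 a + \left(-8 + \frac{a^{2}}{9} + \frac{2 a}{3}\right) = -8 + \frac{a^{2}}{9} + \frac{8 a}{3}$)
$s{\left(-183,36 \right)} + t{\left(-26 \right)} = 36^{2} + \left(-8 + \frac{\left(-26\right)^{2}}{9} + \frac{8}{3} \left(-26\right)\right) = 1296 - \frac{20}{9} = \frac{11644}{9}$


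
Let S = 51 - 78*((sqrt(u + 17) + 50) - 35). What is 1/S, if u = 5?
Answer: -373/372771 + 26*sqrt(22)/372771 ≈ -0.00067347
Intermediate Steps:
S = -1119 - 78*sqrt(22) (S = 51 - 78*((sqrt(5 + 17) + 50) - 35) = 51 - 78*((sqrt(22) + 50) - 35) = 51 - 78*((50 + sqrt(22)) - 35) = 51 - 78*(15 + sqrt(22)) = 51 + (-1170 - 78*sqrt(22)) = -1119 - 78*sqrt(22) ≈ -1484.9)
1/S = 1/(-1119 - 78*sqrt(22))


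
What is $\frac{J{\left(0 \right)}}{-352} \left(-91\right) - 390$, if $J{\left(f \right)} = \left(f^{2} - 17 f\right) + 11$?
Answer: $- \frac{12389}{32} \approx -387.16$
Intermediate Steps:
$J{\left(f \right)} = 11 + f^{2} - 17 f$
$\frac{J{\left(0 \right)}}{-352} \left(-91\right) - 390 = \frac{11 + 0^{2} - 0}{-352} \left(-91\right) - 390 = \left(11 + 0 + 0\right) \left(- \frac{1}{352}\right) \left(-91\right) - 390 = 11 \left(- \frac{1}{352}\right) \left(-91\right) - 390 = \left(- \frac{1}{32}\right) \left(-91\right) - 390 = \frac{91}{32} - 390 = - \frac{12389}{32}$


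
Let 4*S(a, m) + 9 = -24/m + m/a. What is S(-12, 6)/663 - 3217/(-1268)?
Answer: 1419061/560456 ≈ 2.5320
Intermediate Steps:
S(a, m) = -9/4 - 6/m + m/(4*a) (S(a, m) = -9/4 + (-24/m + m/a)/4 = -9/4 + (-6/m + m/(4*a)) = -9/4 - 6/m + m/(4*a))
S(-12, 6)/663 - 3217/(-1268) = (-9/4 - 6/6 + (¼)*6/(-12))/663 - 3217/(-1268) = (-9/4 - 6*⅙ + (¼)*6*(-1/12))*(1/663) - 3217*(-1/1268) = (-9/4 - 1 - ⅛)*(1/663) + 3217/1268 = -27/8*1/663 + 3217/1268 = -9/1768 + 3217/1268 = 1419061/560456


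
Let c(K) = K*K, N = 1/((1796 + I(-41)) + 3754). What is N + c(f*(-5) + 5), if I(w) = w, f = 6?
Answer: 3443126/5509 ≈ 625.00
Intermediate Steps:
N = 1/5509 (N = 1/((1796 - 41) + 3754) = 1/(1755 + 3754) = 1/5509 ≈ 0.00018152)
c(K) = K**2
N + c(f*(-5) + 5) = 1/5509 + (6*(-5) + 5)**2 = 1/5509 + (-30 + 5)**2 = 1/5509 + (-25)**2 = 1/5509 + 625 = 3443126/5509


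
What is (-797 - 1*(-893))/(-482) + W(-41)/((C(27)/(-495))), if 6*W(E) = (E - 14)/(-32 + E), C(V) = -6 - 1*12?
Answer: 686977/211116 ≈ 3.2540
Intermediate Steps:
C(V) = -18 (C(V) = -6 - 12 = -18)
W(E) = (-14 + E)/(6*(-32 + E)) (W(E) = ((E - 14)/(-32 + E))/6 = ((-14 + E)/(-32 + E))/6 = (-14 + E)/(6*(-32 + E)))
(-797 - 1*(-893))/(-482) + W(-41)/((C(27)/(-495))) = (-797 - 1*(-893))/(-482) + ((-14 - 41)/(6*(-32 - 41)))/((-18/(-495))) = (-797 + 893)*(-1/482) + ((1/6)*(-55)/(-73))/((-18*(-1/495))) = 96*(-1/482) + ((1/6)*(-1/73)*(-55))/(2/55) = -48/241 + (55/438)*(55/2) = -48/241 + 3025/876 = 686977/211116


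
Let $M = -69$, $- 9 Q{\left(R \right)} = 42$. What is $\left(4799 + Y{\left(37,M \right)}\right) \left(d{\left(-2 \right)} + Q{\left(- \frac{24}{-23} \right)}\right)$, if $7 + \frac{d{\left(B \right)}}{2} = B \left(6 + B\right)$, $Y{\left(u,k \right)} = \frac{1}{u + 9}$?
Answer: $- \frac{3826420}{23} \approx -1.6637 \cdot 10^{5}$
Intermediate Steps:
$Q{\left(R \right)} = - \frac{14}{3}$ ($Q{\left(R \right)} = \left(- \frac{1}{9}\right) 42 = - \frac{14}{3}$)
$Y{\left(u,k \right)} = \frac{1}{9 + u}$
$d{\left(B \right)} = -14 + 2 B \left(6 + B\right)$
$\left(4799 + Y{\left(37,M \right)}\right) \left(d{\left(-2 \right)} + Q{\left(- \frac{24}{-23} \right)}\right) = \left(4799 + \frac{1}{9 + 37}\right) \left(\left(-14 + 2 \left(-2\right)^{2} + 12 \left(-2\right)\right) - \frac{14}{3}\right) = \left(4799 + \frac{1}{46}\right) \left(\left(-14 + 2 \cdot 4 - 24\right) - \frac{14}{3}\right) = \left(4799 + \frac{1}{46}\right) \left(\left(-14 + 8 - 24\right) - \frac{14}{3}\right) = \frac{220755 \left(-30 - \frac{14}{3}\right)}{46} = \frac{220755}{46} \left(- \frac{104}{3}\right) = - \frac{3826420}{23}$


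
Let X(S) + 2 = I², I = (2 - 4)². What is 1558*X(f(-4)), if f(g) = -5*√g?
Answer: 21812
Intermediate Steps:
I = 4 (I = (-2)² = 4)
X(S) = 14 (X(S) = -2 + 4² = -2 + 16 = 14)
1558*X(f(-4)) = 1558*14 = 21812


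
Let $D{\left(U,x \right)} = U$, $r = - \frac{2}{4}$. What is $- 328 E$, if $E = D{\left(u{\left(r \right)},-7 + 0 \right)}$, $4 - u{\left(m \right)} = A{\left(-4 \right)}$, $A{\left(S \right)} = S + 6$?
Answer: $-656$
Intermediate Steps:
$A{\left(S \right)} = 6 + S$
$r = - \frac{1}{2}$ ($r = \left(-2\right) \frac{1}{4} = - \frac{1}{2} \approx -0.5$)
$u{\left(m \right)} = 2$ ($u{\left(m \right)} = 4 - \left(6 - 4\right) = 4 - 2 = 2$)
$E = 2$
$- 328 E = \left(-328\right) 2 = -656$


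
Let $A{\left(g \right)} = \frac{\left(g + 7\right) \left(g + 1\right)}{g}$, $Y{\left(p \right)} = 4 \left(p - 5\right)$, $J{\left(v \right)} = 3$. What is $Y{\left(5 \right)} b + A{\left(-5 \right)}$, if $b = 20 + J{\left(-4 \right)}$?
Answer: $\frac{8}{5} \approx 1.6$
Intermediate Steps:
$Y{\left(p \right)} = -20 + 4 p$ ($Y{\left(p \right)} = 4 \left(p - 5\right) = 4 \left(-5 + p\right) = -20 + 4 p$)
$A{\left(g \right)} = \frac{\left(1 + g\right) \left(7 + g\right)}{g}$ ($A{\left(g \right)} = \frac{\left(7 + g\right) \left(1 + g\right)}{g} = \frac{\left(1 + g\right) \left(7 + g\right)}{g}$)
$b = 23$ ($b = 20 + 3 = 23$)
$Y{\left(5 \right)} b + A{\left(-5 \right)} = \left(-20 + 4 \cdot 5\right) 23 + \left(8 - 5 + \frac{7}{-5}\right) = \left(-20 + 20\right) 23 + \left(8 - 5 + 7 \left(- \frac{1}{5}\right)\right) = 0 \cdot 23 - - \frac{8}{5} = 0 + \frac{8}{5} = \frac{8}{5}$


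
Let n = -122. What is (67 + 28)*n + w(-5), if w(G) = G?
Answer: -11595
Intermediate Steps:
(67 + 28)*n + w(-5) = (67 + 28)*(-122) - 5 = 95*(-122) - 5 = -11590 - 5 = -11595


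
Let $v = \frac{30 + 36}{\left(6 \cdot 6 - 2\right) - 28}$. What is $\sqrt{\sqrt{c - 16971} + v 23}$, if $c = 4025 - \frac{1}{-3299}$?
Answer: $\frac{\sqrt{2753500453 + 3299 i \sqrt{140896506047}}}{3299} \approx 16.285 + 3.4934 i$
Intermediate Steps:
$c = \frac{13278476}{3299}$ ($c = 4025 - - \frac{1}{3299} = 4025 + \frac{1}{3299} = \frac{13278476}{3299} \approx 4025.0$)
$v = 11$ ($v = \frac{66}{\left(36 - 2\right) - 28} = \frac{66}{34 - 28} = \frac{66}{6} = 66 \cdot \frac{1}{6} = 11$)
$\sqrt{\sqrt{c - 16971} + v 23} = \sqrt{\sqrt{\frac{13278476}{3299} - 16971} + 11 \cdot 23} = \sqrt{\sqrt{- \frac{42708853}{3299}} + 253} = \sqrt{\frac{i \sqrt{140896506047}}{3299} + 253} = \sqrt{253 + \frac{i \sqrt{140896506047}}{3299}}$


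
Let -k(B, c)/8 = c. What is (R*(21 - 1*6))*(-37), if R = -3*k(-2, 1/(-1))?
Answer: 13320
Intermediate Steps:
k(B, c) = -8*c
R = -24 (R = -(-24)/(-1) = -(-24)*(-1) = -3*8 = -24)
(R*(21 - 1*6))*(-37) = -24*(21 - 1*6)*(-37) = -24*(21 - 6)*(-37) = -24*15*(-37) = -360*(-37) = 13320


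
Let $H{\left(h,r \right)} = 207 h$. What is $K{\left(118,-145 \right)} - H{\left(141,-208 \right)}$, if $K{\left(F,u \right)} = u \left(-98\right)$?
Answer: $-14977$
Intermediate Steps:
$K{\left(F,u \right)} = - 98 u$
$K{\left(118,-145 \right)} - H{\left(141,-208 \right)} = \left(-98\right) \left(-145\right) - 207 \cdot 141 = 14210 - 29187 = -14977$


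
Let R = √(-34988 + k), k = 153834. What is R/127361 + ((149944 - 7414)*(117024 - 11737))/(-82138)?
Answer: -1071896865/5867 + √118846/127361 ≈ -1.8270e+5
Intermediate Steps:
R = √118846 (R = √(-34988 + 153834) = √118846 ≈ 344.74)
R/127361 + ((149944 - 7414)*(117024 - 11737))/(-82138) = √118846/127361 + ((149944 - 7414)*(117024 - 11737))/(-82138) = √118846*(1/127361) + (142530*105287)*(-1/82138) = √118846/127361 + 15006556110*(-1/82138) = √118846/127361 - 1071896865/5867 = -1071896865/5867 + √118846/127361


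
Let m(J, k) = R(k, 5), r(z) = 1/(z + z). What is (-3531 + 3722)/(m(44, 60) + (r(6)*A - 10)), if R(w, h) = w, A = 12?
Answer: 191/51 ≈ 3.7451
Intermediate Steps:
r(z) = 1/(2*z)
m(J, k) = k
(-3531 + 3722)/(m(44, 60) + (r(6)*A - 10)) = (-3531 + 3722)/(60 + (((1/2)/6)*12 - 10)) = 191/(60 + (((1/2)*(1/6))*12 - 10)) = 191/(60 + ((1/12)*12 - 10)) = 191/(60 + (1 - 10)) = 191/(60 - 9) = 191/51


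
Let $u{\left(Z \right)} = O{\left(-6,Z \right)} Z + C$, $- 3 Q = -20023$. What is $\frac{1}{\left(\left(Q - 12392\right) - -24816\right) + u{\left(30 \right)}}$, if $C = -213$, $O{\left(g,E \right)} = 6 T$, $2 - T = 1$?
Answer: $\frac{3}{57196} \approx 5.2451 \cdot 10^{-5}$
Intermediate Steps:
$Q = \frac{20023}{3}$ ($Q = \left(- \frac{1}{3}\right) \left(-20023\right) = \frac{20023}{3} \approx 6674.3$)
$T = 1$ ($T = 2 - 1 = 1$)
$O{\left(g,E \right)} = 6$ ($O{\left(g,E \right)} = 6 \cdot 1 = 6$)
$u{\left(Z \right)} = -213 + 6 Z$ ($u{\left(Z \right)} = 6 Z - 213 = -213 + 6 Z$)
$\frac{1}{\left(\left(Q - 12392\right) - -24816\right) + u{\left(30 \right)}} = \frac{1}{\left(\left(\frac{20023}{3} - 12392\right) - -24816\right) + \left(-213 + 6 \cdot 30\right)} = \frac{1}{\left(- \frac{17153}{3} + 24816\right) + \left(-213 + 180\right)} = \frac{1}{\frac{57295}{3} - 33} = \frac{1}{\frac{57196}{3}} = \frac{3}{57196}$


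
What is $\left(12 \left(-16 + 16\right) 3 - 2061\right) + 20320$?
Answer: $18259$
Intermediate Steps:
$\left(12 \left(-16 + 16\right) 3 - 2061\right) + 20320 = \left(12 \cdot 0 \cdot 3 - 2061\right) + 20320 = \left(0 \cdot 3 - 2061\right) + 20320 = \left(0 - 2061\right) + 20320 = -2061 + 20320 = 18259$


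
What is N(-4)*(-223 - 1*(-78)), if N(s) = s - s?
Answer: 0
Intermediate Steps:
N(s) = 0
N(-4)*(-223 - 1*(-78)) = 0*(-223 - 1*(-78)) = 0*(-223 + 78) = 0*(-145) = 0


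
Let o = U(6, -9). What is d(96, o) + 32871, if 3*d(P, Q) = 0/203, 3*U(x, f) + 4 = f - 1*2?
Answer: 32871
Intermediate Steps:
U(x, f) = -2 + f/3 (U(x, f) = -4/3 + (f - 1*2)/3 = -4/3 + (f - 2)/3 = -4/3 + (-2 + f)/3 = -4/3 + (-⅔ + f/3) = -2 + f/3)
o = -5 (o = -2 + (⅓)*(-9) = -2 - 3 = -5)
d(P, Q) = 0 (d(P, Q) = (0/203)/3 = (0*(1/203))/3 = (⅓)*0 = 0)
d(96, o) + 32871 = 0 + 32871 = 32871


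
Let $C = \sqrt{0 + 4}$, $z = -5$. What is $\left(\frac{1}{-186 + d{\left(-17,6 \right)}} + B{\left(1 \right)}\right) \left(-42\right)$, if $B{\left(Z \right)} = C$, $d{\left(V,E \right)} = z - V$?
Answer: $- \frac{2429}{29} \approx -83.759$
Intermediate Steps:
$d{\left(V,E \right)} = -5 - V$
$C = 2$ ($C = \sqrt{4} = 2$)
$B{\left(Z \right)} = 2$
$\left(\frac{1}{-186 + d{\left(-17,6 \right)}} + B{\left(1 \right)}\right) \left(-42\right) = \left(\frac{1}{-186 - -12} + 2\right) \left(-42\right) = \left(\frac{1}{-186 + \left(-5 + 17\right)} + 2\right) \left(-42\right) = \left(\frac{1}{-186 + 12} + 2\right) \left(-42\right) = \left(\frac{1}{-174} + 2\right) \left(-42\right) = \left(- \frac{1}{174} + 2\right) \left(-42\right) = \frac{347}{174} \left(-42\right) = - \frac{2429}{29}$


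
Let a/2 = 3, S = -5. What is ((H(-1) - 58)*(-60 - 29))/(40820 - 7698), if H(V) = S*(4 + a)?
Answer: 4806/16561 ≈ 0.29020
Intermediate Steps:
a = 6 (a = 2*3 = 6)
H(V) = -50 (H(V) = -5*(4 + 6) = -5*10 = -50)
((H(-1) - 58)*(-60 - 29))/(40820 - 7698) = ((-50 - 58)*(-60 - 29))/(40820 - 7698) = -108*(-89)/33122 = 9612*(1/33122) = 4806/16561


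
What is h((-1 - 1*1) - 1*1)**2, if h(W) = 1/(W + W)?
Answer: 1/36 ≈ 0.027778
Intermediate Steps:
h(W) = 1/(2*W)
h((-1 - 1*1) - 1*1)**2 = (1/(2*((-1 - 1*1) - 1*1)))**2 = (1/(2*((-1 - 1) - 1)))**2 = (1/(2*(-2 - 1)))**2 = ((1/2)/(-3))**2 = ((1/2)*(-1/3))**2 = (-1/6)**2 = 1/36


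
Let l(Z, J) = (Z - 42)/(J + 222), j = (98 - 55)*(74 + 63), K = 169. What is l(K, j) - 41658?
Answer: -254655227/6113 ≈ -41658.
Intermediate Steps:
j = 5891 (j = 43*137 = 5891)
l(Z, J) = (-42 + Z)/(222 + J)
l(K, j) - 41658 = (-42 + 169)/(222 + 5891) - 41658 = 127/6113 - 41658 = -254655227/6113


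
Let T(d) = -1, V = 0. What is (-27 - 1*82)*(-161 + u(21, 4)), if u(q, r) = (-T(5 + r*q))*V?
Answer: 17549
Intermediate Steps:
u(q, r) = 0 (u(q, r) = -1*(-1)*0 = 1*0 = 0)
(-27 - 1*82)*(-161 + u(21, 4)) = (-27 - 1*82)*(-161 + 0) = (-27 - 82)*(-161) = -109*(-161) = 17549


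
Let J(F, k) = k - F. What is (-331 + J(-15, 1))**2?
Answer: 99225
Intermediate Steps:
(-331 + J(-15, 1))**2 = (-331 + (1 - 1*(-15)))**2 = (-331 + (1 + 15))**2 = (-331 + 16)**2 = (-315)**2 = 99225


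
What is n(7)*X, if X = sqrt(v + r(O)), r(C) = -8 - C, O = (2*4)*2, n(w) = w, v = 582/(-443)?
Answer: 21*I*sqrt(551978)/443 ≈ 35.219*I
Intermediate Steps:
v = -582/443 (v = 582*(-1/443) = -582/443 ≈ -1.3138)
O = 16 (O = 8*2 = 16)
X = 3*I*sqrt(551978)/443 (X = sqrt(-582/443 + (-8 - 1*16)) = sqrt(-582/443 + (-8 - 16)) = sqrt(-582/443 - 24) = sqrt(-11214/443) = 3*I*sqrt(551978)/443 ≈ 5.0313*I)
n(7)*X = 7*(3*I*sqrt(551978)/443) = 21*I*sqrt(551978)/443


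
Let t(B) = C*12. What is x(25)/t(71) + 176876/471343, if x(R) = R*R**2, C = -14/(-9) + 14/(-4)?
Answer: -4416364361/6598802 ≈ -669.27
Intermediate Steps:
C = -35/18 (C = -14*(-1/9) + 14*(-1/4) = 14/9 - 7/2 = -35/18 ≈ -1.9444)
t(B) = -70/3 (t(B) = -35/18*12 = -70/3)
x(R) = R**3
x(25)/t(71) + 176876/471343 = 25**3/(-70/3) + 176876/471343 = 15625*(-3/70) + 176876*(1/471343) = -9375/14 + 176876/471343 = -4416364361/6598802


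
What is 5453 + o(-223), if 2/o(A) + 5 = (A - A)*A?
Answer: 27263/5 ≈ 5452.6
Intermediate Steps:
o(A) = -2/5 (o(A) = 2/(-5 + (A - A)*A) = 2/(-5 + 0*A) = 2/(-5 + 0) = 2/(-5) = 2*(-1/5) = -2/5)
5453 + o(-223) = 5453 - 2/5 = 27263/5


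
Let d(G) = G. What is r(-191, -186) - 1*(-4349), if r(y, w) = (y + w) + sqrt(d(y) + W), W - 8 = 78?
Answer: 3972 + I*sqrt(105) ≈ 3972.0 + 10.247*I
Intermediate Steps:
W = 86 (W = 8 + 78 = 86)
r(y, w) = w + y + sqrt(86 + y) (r(y, w) = (y + w) + sqrt(y + 86) = (w + y) + sqrt(86 + y) = w + y + sqrt(86 + y))
r(-191, -186) - 1*(-4349) = (-186 - 191 + sqrt(86 - 191)) - 1*(-4349) = (-186 - 191 + sqrt(-105)) + 4349 = (-186 - 191 + I*sqrt(105)) + 4349 = (-377 + I*sqrt(105)) + 4349 = 3972 + I*sqrt(105)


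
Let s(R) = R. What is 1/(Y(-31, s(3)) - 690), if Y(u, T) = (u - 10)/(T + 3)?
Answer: -6/4181 ≈ -0.0014351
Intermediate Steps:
Y(u, T) = (-10 + u)/(3 + T)
1/(Y(-31, s(3)) - 690) = 1/((-10 - 31)/(3 + 3) - 690) = 1/(-41/6 - 690) = 1/(-4181/6) = -6/4181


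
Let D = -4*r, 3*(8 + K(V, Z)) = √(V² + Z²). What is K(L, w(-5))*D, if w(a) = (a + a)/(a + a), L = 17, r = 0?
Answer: 0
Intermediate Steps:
w(a) = 1 (w(a) = (2*a)/((2*a)) = (2*a)*(1/(2*a)) = 1)
K(V, Z) = -8 + √(V² + Z²)/3
D = 0 (D = -4*0 = 0)
K(L, w(-5))*D = (-8 + √(17² + 1²)/3)*0 = (-8 + √(289 + 1)/3)*0 = (-8 + √290/3)*0 = 0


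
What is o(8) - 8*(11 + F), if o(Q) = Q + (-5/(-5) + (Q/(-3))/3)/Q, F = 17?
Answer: -15551/72 ≈ -215.99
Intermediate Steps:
o(Q) = Q + (1 - Q/9)/Q (o(Q) = Q + (-5*(-⅕) + (Q*(-⅓))*(⅓))/Q = Q + (1 - Q/3*(⅓))/Q = Q + (1 - Q/9)/Q)
o(8) - 8*(11 + F) = (-⅑ + 8 + 1/8) - 8*(11 + 17) = (-⅑ + 8 + ⅛) - 8*28 = 577/72 - 224 = -15551/72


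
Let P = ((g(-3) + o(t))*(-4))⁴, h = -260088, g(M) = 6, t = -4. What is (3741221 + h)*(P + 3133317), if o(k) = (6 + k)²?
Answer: 19819193688161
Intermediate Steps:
P = 2560000 (P = ((6 + (6 - 4)²)*(-4))⁴ = ((6 + 2²)*(-4))⁴ = ((6 + 4)*(-4))⁴ = (10*(-4))⁴ = (-40)⁴ = 2560000)
(3741221 + h)*(P + 3133317) = (3741221 - 260088)*(2560000 + 3133317) = 3481133*5693317 = 19819193688161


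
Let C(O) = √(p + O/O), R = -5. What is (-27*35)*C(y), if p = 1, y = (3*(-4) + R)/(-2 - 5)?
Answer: -945*√2 ≈ -1336.4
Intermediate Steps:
y = 17/7 (y = (3*(-4) - 5)/(-2 - 5) = (-12 - 5)/(-7) = -17*(-⅐) = 17/7 ≈ 2.4286)
C(O) = √2 (C(O) = √(1 + O/O) = √(1 + 1) = √2)
(-27*35)*C(y) = (-27*35)*√2 = -945*√2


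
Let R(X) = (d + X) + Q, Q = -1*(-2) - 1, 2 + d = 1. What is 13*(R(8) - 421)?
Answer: -5369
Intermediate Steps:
d = -1 (d = -2 + 1 = -1)
Q = 1 (Q = 2 - 1 = 1)
R(X) = X (R(X) = (-1 + X) + 1 = X)
13*(R(8) - 421) = 13*(8 - 421) = 13*(-413) = -5369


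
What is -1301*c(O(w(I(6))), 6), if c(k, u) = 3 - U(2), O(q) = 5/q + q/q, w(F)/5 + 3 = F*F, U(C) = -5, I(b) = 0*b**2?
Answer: -10408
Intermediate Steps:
I(b) = 0
w(F) = -15 + 5*F**2 (w(F) = -15 + 5*(F*F) = -15 + 5*F**2)
O(q) = 1 + 5/q (O(q) = 5/q + 1 = 1 + 5/q)
c(k, u) = 8 (c(k, u) = 3 - 1*(-5) = 3 + 5 = 8)
-1301*c(O(w(I(6))), 6) = -1301*8 = -10408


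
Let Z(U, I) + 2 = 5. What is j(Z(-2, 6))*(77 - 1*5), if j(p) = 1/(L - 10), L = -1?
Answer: -72/11 ≈ -6.5455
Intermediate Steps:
Z(U, I) = 3 (Z(U, I) = -2 + 5 = 3)
j(p) = -1/11 (j(p) = 1/(-1 - 10) = 1/(-11) = -1/11)
j(Z(-2, 6))*(77 - 1*5) = -(77 - 1*5)/11 = -(77 - 5)/11 = -1/11*72 = -72/11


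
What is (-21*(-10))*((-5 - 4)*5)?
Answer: -9450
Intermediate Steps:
(-21*(-10))*((-5 - 4)*5) = 210*(-9*5) = 210*(-45) = -9450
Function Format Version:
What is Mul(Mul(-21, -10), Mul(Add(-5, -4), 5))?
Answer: -9450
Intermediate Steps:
Mul(Mul(-21, -10), Mul(Add(-5, -4), 5)) = Mul(210, Mul(-9, 5)) = Mul(210, -45) = -9450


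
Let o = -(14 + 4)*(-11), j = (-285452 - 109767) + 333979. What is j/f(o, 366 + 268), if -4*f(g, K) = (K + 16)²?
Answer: 12248/21125 ≈ 0.57979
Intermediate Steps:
j = -61240 (j = -395219 + 333979 = -61240)
o = 198 (o = -18*(-11) = -1*(-198) = 198)
f(g, K) = -(16 + K)²/4 (f(g, K) = -(K + 16)²/4 = -(16 + K)²/4)
j/f(o, 366 + 268) = -61240*(-4/(16 + (366 + 268))²) = -61240*(-4/(16 + 634)²) = -61240/((-¼*650²)) = -61240/((-¼*422500)) = -61240/(-105625) = -61240*(-1/105625) = 12248/21125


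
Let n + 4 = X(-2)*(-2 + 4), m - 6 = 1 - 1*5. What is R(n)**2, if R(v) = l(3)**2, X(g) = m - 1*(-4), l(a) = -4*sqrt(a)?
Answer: 2304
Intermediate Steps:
m = 2 (m = 6 + (1 - 1*5) = 6 + (1 - 5) = 6 - 4 = 2)
X(g) = 6 (X(g) = 2 - 1*(-4) = 2 + 4 = 6)
n = 8 (n = -4 + 6*(-2 + 4) = -4 + 6*2 = -4 + 12 = 8)
R(v) = 48 (R(v) = (-4*sqrt(3))**2 = 48)
R(n)**2 = 48**2 = 2304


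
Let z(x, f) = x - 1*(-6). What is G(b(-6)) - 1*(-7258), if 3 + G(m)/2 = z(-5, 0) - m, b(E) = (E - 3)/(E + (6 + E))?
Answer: 7251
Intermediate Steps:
b(E) = (-3 + E)/(6 + 2*E)
z(x, f) = 6 + x (z(x, f) = x + 6 = 6 + x)
G(m) = -4 - 2*m (G(m) = -6 + 2*((6 - 5) - m) = -6 + 2*(1 - m) = -6 + (2 - 2*m) = -4 - 2*m)
G(b(-6)) - 1*(-7258) = (-4 - (-3 - 6)/(3 - 6)) - 1*(-7258) = (-4 - (-9)/(-3)) + 7258 = (-4 - (-1)*(-9)/3) + 7258 = (-4 - 2*3/2) + 7258 = (-4 - 3) + 7258 = -7 + 7258 = 7251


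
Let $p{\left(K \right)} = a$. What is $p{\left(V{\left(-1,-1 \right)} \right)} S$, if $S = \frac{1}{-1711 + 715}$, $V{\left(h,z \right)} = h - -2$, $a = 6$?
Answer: $- \frac{1}{166} \approx -0.0060241$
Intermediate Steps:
$V{\left(h,z \right)} = 2 + h$ ($V{\left(h,z \right)} = h + 2 = 2 + h$)
$p{\left(K \right)} = 6$
$S = - \frac{1}{996}$ ($S = \frac{1}{-996} = - \frac{1}{996} \approx -0.001004$)
$p{\left(V{\left(-1,-1 \right)} \right)} S = 6 \left(- \frac{1}{996}\right) = - \frac{1}{166}$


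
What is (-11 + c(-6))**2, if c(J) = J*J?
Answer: 625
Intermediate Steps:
c(J) = J**2
(-11 + c(-6))**2 = (-11 + (-6)**2)**2 = (-11 + 36)**2 = 25**2 = 625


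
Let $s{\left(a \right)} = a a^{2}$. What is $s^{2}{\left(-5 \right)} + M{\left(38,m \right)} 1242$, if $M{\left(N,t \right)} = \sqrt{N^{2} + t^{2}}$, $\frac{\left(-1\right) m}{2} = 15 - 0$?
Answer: $15625 + 2484 \sqrt{586} \approx 75756.0$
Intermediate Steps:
$s{\left(a \right)} = a^{3}$
$m = -30$ ($m = - 2 \left(15 - 0\right) = - 2 \left(15 + 0\right) = \left(-2\right) 15 = -30$)
$s^{2}{\left(-5 \right)} + M{\left(38,m \right)} 1242 = \left(\left(-5\right)^{3}\right)^{2} + \sqrt{38^{2} + \left(-30\right)^{2}} \cdot 1242 = \left(-125\right)^{2} + \sqrt{1444 + 900} \cdot 1242 = 15625 + \sqrt{2344} \cdot 1242 = 15625 + 2 \sqrt{586} \cdot 1242 = 15625 + 2484 \sqrt{586}$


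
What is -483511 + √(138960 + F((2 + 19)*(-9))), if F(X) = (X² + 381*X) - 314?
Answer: -483511 + √102358 ≈ -4.8319e+5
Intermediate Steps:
F(X) = -314 + X² + 381*X
-483511 + √(138960 + F((2 + 19)*(-9))) = -483511 + √(138960 + (-314 + ((2 + 19)*(-9))² + 381*((2 + 19)*(-9)))) = -483511 + √(138960 + (-314 + (21*(-9))² + 381*(21*(-9)))) = -483511 + √(138960 + (-314 + (-189)² + 381*(-189))) = -483511 + √(138960 + (-314 + 35721 - 72009)) = -483511 + √(138960 - 36602) = -483511 + √102358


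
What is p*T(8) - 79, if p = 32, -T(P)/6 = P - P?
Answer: -79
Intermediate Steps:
T(P) = 0 (T(P) = -6*(P - P) = -6*0 = 0)
p*T(8) - 79 = 32*0 - 79 = 0 - 79 = -79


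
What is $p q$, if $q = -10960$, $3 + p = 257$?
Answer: $-2783840$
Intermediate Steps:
$p = 254$ ($p = -3 + 257 = 254$)
$p q = 254 \left(-10960\right) = -2783840$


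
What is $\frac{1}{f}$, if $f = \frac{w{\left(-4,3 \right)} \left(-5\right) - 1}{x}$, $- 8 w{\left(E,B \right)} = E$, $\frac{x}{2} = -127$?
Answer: $\frac{508}{7} \approx 72.571$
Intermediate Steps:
$x = -254$ ($x = 2 \left(-127\right) = -254$)
$w{\left(E,B \right)} = - \frac{E}{8}$
$f = \frac{7}{508}$ ($f = \frac{\left(- \frac{1}{8}\right) \left(-4\right) \left(-5\right) - 1}{-254} = \left(\frac{1}{2} \left(-5\right) - 1\right) \left(- \frac{1}{254}\right) = \left(- \frac{5}{2} - 1\right) \left(- \frac{1}{254}\right) = \left(- \frac{7}{2}\right) \left(- \frac{1}{254}\right) = \frac{7}{508} \approx 0.01378$)
$\frac{1}{f} = \frac{1}{\frac{7}{508}} = \frac{508}{7}$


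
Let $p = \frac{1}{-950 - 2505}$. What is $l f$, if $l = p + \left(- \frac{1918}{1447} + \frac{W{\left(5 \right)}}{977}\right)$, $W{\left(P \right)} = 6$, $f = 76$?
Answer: $- \frac{489872708964}{4884399145} \approx -100.29$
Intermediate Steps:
$p = - \frac{1}{3455}$ ($p = \frac{1}{-3455} = - \frac{1}{3455} \approx -0.00028944$)
$l = - \frac{6445693539}{4884399145}$ ($l = - \frac{1}{3455} + \left(- \frac{1918}{1447} + \frac{6}{977}\right) = - \frac{1}{3455} - \frac{1865204}{1413719} = - \frac{6445693539}{4884399145} \approx -1.3196$)
$l f = \left(- \frac{6445693539}{4884399145}\right) 76 = - \frac{489872708964}{4884399145}$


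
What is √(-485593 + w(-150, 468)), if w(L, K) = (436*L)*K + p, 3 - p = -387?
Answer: I*√31092403 ≈ 5576.1*I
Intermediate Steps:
p = 390 (p = 3 - 1*(-387) = 3 + 387 = 390)
w(L, K) = 390 + 436*K*L (w(L, K) = (436*L)*K + 390 = 436*K*L + 390 = 390 + 436*K*L)
√(-485593 + w(-150, 468)) = √(-485593 + (390 + 436*468*(-150))) = √(-485593 + (390 - 30607200)) = √(-485593 - 30606810) = √(-31092403) = I*√31092403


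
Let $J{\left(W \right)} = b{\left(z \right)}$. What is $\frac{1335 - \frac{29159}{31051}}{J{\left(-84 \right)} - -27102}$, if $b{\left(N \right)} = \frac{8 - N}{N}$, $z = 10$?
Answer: $\frac{207119630}{4207689959} \approx 0.049224$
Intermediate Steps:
$b{\left(N \right)} = \frac{8 - N}{N}$
$J{\left(W \right)} = - \frac{1}{5}$ ($J{\left(W \right)} = \frac{8 - 10}{10} = \frac{1}{10} \left(-2\right) = - \frac{1}{5}$)
$\frac{1335 - \frac{29159}{31051}}{J{\left(-84 \right)} - -27102} = \frac{1335 - \frac{29159}{31051}}{- \frac{1}{5} - -27102} = \frac{1335 - \frac{29159}{31051}}{- \frac{1}{5} + 27102} = \frac{1335 - \frac{29159}{31051}}{\frac{135509}{5}} = \frac{41423926}{31051} \cdot \frac{5}{135509} = \frac{207119630}{4207689959}$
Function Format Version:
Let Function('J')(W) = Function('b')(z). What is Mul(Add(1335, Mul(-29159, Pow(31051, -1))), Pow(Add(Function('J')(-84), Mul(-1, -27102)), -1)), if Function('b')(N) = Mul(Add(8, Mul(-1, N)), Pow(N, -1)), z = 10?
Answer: Rational(207119630, 4207689959) ≈ 0.049224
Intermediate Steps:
Function('b')(N) = Mul(Pow(N, -1), Add(8, Mul(-1, N)))
Function('J')(W) = Rational(-1, 5) (Function('J')(W) = Mul(Pow(10, -1), Add(8, Mul(-1, 10))) = Mul(Rational(1, 10), Add(8, -10)) = Mul(Rational(1, 10), -2) = Rational(-1, 5))
Mul(Add(1335, Mul(-29159, Pow(31051, -1))), Pow(Add(Function('J')(-84), Mul(-1, -27102)), -1)) = Mul(Add(1335, Mul(-29159, Pow(31051, -1))), Pow(Add(Rational(-1, 5), Mul(-1, -27102)), -1)) = Mul(Add(1335, Mul(-29159, Rational(1, 31051))), Pow(Add(Rational(-1, 5), 27102), -1)) = Mul(Add(1335, Rational(-29159, 31051)), Pow(Rational(135509, 5), -1)) = Mul(Rational(41423926, 31051), Rational(5, 135509)) = Rational(207119630, 4207689959)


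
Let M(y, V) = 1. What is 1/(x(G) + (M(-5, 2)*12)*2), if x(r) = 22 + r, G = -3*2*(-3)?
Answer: 1/64 ≈ 0.015625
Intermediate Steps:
G = 18 (G = -6*(-3) = 18)
1/(x(G) + (M(-5, 2)*12)*2) = 1/((22 + 18) + (1*12)*2) = 1/(40 + 12*2) = 1/(40 + 24) = 1/64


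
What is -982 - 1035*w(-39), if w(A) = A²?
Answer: -1575217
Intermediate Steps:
-982 - 1035*w(-39) = -982 - 1035*(-39)² = -982 - 1035*1521 = -982 - 1574235 = -1575217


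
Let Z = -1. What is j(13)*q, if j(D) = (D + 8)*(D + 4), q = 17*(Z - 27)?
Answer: -169932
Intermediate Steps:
q = -476 (q = 17*(-1 - 27) = 17*(-28) = -476)
j(D) = (4 + D)*(8 + D) (j(D) = (8 + D)*(4 + D) = (4 + D)*(8 + D))
j(13)*q = (32 + 13² + 12*13)*(-476) = (32 + 169 + 156)*(-476) = 357*(-476) = -169932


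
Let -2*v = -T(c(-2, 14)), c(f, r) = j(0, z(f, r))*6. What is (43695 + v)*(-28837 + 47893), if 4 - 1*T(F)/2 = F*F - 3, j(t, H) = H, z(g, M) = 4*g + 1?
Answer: 799170528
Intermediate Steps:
z(g, M) = 1 + 4*g
c(f, r) = 6 + 24*f (c(f, r) = (1 + 4*f)*6 = 6 + 24*f)
T(F) = 14 - 2*F² (T(F) = 8 - 2*(F*F - 3) = 8 - 2*(F² - 3) = 8 - 2*(-3 + F²) = 8 + (6 - 2*F²) = 14 - 2*F²)
v = -1757 (v = -(-1)*(14 - 2*(6 + 24*(-2))²)/2 = -(-1)*(14 - 2*(6 - 48)²)/2 = -(-1)*(14 - 2*(-42)²)/2 = -(-1)*(14 - 2*1764)/2 = -(-1)*(14 - 3528)/2 = -(-1)*(-3514)/2 = -½*3514 = -1757)
(43695 + v)*(-28837 + 47893) = (43695 - 1757)*(-28837 + 47893) = 41938*19056 = 799170528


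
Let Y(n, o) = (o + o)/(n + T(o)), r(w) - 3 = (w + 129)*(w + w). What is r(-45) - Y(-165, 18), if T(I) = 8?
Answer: -1186413/157 ≈ -7556.8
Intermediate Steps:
r(w) = 3 + 2*w*(129 + w) (r(w) = 3 + (w + 129)*(w + w) = 3 + (129 + w)*(2*w) = 3 + 2*w*(129 + w))
Y(n, o) = 2*o/(8 + n) (Y(n, o) = (o + o)/(n + 8) = (2*o)/(8 + n) = 2*o/(8 + n))
r(-45) - Y(-165, 18) = (3 + 2*(-45)² + 258*(-45)) - 2*18/(8 - 165) = (3 + 2*2025 - 11610) - 2*18/(-157) = (3 + 4050 - 11610) - 2*18*(-1)/157 = -7557 - 1*(-36/157) = -7557 + 36/157 = -1186413/157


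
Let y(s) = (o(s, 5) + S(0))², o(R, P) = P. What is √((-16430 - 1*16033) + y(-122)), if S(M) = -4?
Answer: I*√32462 ≈ 180.17*I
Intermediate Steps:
y(s) = 1 (y(s) = (5 - 4)² = 1² = 1)
√((-16430 - 1*16033) + y(-122)) = √((-16430 - 1*16033) + 1) = √((-16430 - 16033) + 1) = √(-32463 + 1) = √(-32462) = I*√32462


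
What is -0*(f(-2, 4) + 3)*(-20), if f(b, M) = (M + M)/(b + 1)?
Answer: 0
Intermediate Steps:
f(b, M) = 2*M/(1 + b) (f(b, M) = (2*M)/(1 + b) = 2*M/(1 + b))
-0*(f(-2, 4) + 3)*(-20) = -0*(2*4/(1 - 2) + 3)*(-20) = -0*(2*4/(-1) + 3)*(-20) = -0*(2*4*(-1) + 3)*(-20) = -0*(-8 + 3)*(-20) = -0*(-5)*(-20) = -5*0*(-20) = 0*(-20) = 0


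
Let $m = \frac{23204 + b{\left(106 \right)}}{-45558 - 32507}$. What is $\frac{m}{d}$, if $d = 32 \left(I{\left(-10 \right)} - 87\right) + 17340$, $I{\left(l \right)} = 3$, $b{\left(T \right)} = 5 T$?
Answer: $- \frac{11867}{571904190} \approx -2.075 \cdot 10^{-5}$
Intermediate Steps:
$m = - \frac{23734}{78065}$ ($m = \frac{23204 + 5 \cdot 106}{-45558 - 32507} = \frac{23204 + 530}{-78065} = 23734 \left(- \frac{1}{78065}\right) = - \frac{23734}{78065} \approx -0.30403$)
$d = 14652$ ($d = 32 \left(3 - 87\right) + 17340 = 32 \left(-84\right) + 17340 = -2688 + 17340 = 14652$)
$\frac{m}{d} = - \frac{23734}{78065 \cdot 14652} = \left(- \frac{23734}{78065}\right) \frac{1}{14652} = - \frac{11867}{571904190}$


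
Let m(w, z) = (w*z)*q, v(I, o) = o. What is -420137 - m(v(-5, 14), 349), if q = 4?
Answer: -439681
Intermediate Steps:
m(w, z) = 4*w*z (m(w, z) = (w*z)*4 = 4*w*z)
-420137 - m(v(-5, 14), 349) = -420137 - 4*14*349 = -420137 - 1*19544 = -420137 - 19544 = -439681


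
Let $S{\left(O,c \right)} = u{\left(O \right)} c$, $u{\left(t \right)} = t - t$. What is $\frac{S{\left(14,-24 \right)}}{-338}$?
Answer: $0$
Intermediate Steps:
$u{\left(t \right)} = 0$
$S{\left(O,c \right)} = 0$ ($S{\left(O,c \right)} = 0 c = 0$)
$\frac{S{\left(14,-24 \right)}}{-338} = \frac{0}{-338} = 0 \left(- \frac{1}{338}\right) = 0$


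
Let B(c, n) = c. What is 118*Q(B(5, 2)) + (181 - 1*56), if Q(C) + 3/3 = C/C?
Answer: 125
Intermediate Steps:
Q(C) = 0 (Q(C) = -1 + C/C = -1 + 1 = 0)
118*Q(B(5, 2)) + (181 - 1*56) = 118*0 + (181 - 1*56) = 0 + (181 - 56) = 0 + 125 = 125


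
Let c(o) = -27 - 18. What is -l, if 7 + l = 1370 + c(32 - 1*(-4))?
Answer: -1318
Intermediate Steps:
c(o) = -45
l = 1318 (l = -7 + (1370 - 45) = -7 + 1325 = 1318)
-l = -1*1318 = -1318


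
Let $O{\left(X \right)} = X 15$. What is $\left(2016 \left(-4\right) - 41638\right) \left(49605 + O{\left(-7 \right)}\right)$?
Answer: $-2460249000$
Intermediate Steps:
$O{\left(X \right)} = 15 X$
$\left(2016 \left(-4\right) - 41638\right) \left(49605 + O{\left(-7 \right)}\right) = \left(2016 \left(-4\right) - 41638\right) \left(49605 + 15 \left(-7\right)\right) = \left(-8064 - 41638\right) \left(49605 - 105\right) = \left(-49702\right) 49500 = -2460249000$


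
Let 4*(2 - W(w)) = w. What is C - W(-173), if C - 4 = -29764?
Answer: -119221/4 ≈ -29805.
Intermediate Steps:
C = -29760 (C = 4 - 29764 = -29760)
W(w) = 2 - w/4
C - W(-173) = -29760 - (2 - 1/4*(-173)) = -29760 - (2 + 173/4) = -29760 - 1*181/4 = -29760 - 181/4 = -119221/4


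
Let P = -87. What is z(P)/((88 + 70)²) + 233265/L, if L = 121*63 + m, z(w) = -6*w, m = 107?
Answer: 145681563/4824293 ≈ 30.198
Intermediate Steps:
L = 7730 (L = 121*63 + 107 = 7623 + 107 = 7730)
z(P)/((88 + 70)²) + 233265/L = (-6*(-87))/((88 + 70)²) + 233265/7730 = 522/(158²) + 233265*(1/7730) = 522/24964 + 46653/1546 = 522*(1/24964) + 46653/1546 = 261/12482 + 46653/1546 = 145681563/4824293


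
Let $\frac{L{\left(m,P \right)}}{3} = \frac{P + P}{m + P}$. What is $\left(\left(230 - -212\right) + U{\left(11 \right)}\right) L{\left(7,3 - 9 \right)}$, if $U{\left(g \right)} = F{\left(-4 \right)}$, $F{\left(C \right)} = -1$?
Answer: $-15876$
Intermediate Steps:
$U{\left(g \right)} = -1$
$L{\left(m,P \right)} = \frac{6 P}{P + m}$ ($L{\left(m,P \right)} = 3 \frac{P + P}{m + P} = 3 \frac{2 P}{P + m} = \frac{6 P}{P + m}$)
$\left(\left(230 - -212\right) + U{\left(11 \right)}\right) L{\left(7,3 - 9 \right)} = \left(\left(230 - -212\right) - 1\right) \frac{6 \left(3 - 9\right)}{\left(3 - 9\right) + 7} = \left(\left(230 + 212\right) - 1\right) \frac{6 \left(3 - 9\right)}{\left(3 - 9\right) + 7} = \left(442 - 1\right) 6 \left(-6\right) \frac{1}{-6 + 7} = 441 \cdot 6 \left(-6\right) 1^{-1} = 441 \cdot 6 \left(-6\right) 1 = 441 \left(-36\right) = -15876$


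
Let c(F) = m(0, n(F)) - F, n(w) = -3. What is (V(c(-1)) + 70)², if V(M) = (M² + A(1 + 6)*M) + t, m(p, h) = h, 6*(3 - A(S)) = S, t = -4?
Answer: 39601/9 ≈ 4400.1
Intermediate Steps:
A(S) = 3 - S/6
c(F) = -3 - F
V(M) = -4 + M² + 11*M/6 (V(M) = (M² + (3 - (1 + 6)/6)*M) - 4 = (M² + (3 - ⅙*7)*M) - 4 = (M² + (3 - 7/6)*M) - 4 = (M² + 11*M/6) - 4 = -4 + M² + 11*M/6)
(V(c(-1)) + 70)² = ((-4 + (-3 - 1*(-1))² + 11*(-3 - 1*(-1))/6) + 70)² = ((-4 + (-3 + 1)² + 11*(-3 + 1)/6) + 70)² = ((-4 + (-2)² + (11/6)*(-2)) + 70)² = ((-4 + 4 - 11/3) + 70)² = (-11/3 + 70)² = (199/3)² = 39601/9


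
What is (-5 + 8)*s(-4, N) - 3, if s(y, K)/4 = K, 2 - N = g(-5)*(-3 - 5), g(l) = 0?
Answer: 21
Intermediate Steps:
N = 2 (N = 2 - 0*(-3 - 5) = 2 - 0*(-8) = 2 - 1*0 = 2 + 0 = 2)
s(y, K) = 4*K
(-5 + 8)*s(-4, N) - 3 = (-5 + 8)*(4*2) - 3 = 3*8 - 3 = 24 - 3 = 21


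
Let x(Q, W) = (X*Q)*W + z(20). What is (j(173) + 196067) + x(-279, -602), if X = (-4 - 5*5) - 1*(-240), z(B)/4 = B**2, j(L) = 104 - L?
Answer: 35636736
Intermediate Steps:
z(B) = 4*B**2
X = 211 (X = (-4 - 25) + 240 = -29 + 240 = 211)
x(Q, W) = 1600 + 211*Q*W (x(Q, W) = (211*Q)*W + 4*20**2 = 211*Q*W + 4*400 = 211*Q*W + 1600 = 1600 + 211*Q*W)
(j(173) + 196067) + x(-279, -602) = ((104 - 1*173) + 196067) + (1600 + 211*(-279)*(-602)) = ((104 - 173) + 196067) + (1600 + 35439138) = (-69 + 196067) + 35440738 = 195998 + 35440738 = 35636736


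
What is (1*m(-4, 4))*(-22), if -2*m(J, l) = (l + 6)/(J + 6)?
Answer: 55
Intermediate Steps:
m(J, l) = -(6 + l)/(2*(6 + J)) (m(J, l) = -(l + 6)/(2*(J + 6)) = -(6 + l)/(2*(6 + J)))
(1*m(-4, 4))*(-22) = (1*((-6 - 1*4)/(2*(6 - 4))))*(-22) = (1*((1/2)*(-6 - 4)/2))*(-22) = (1*((1/2)*(1/2)*(-10)))*(-22) = (1*(-5/2))*(-22) = -5/2*(-22) = 55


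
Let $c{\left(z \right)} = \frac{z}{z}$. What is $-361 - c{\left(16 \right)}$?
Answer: $-362$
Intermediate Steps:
$c{\left(z \right)} = 1$
$-361 - c{\left(16 \right)} = -361 - 1 = -362$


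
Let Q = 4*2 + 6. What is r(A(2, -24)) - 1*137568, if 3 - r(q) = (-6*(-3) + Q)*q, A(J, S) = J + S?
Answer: -136861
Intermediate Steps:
Q = 14 (Q = 8 + 6 = 14)
r(q) = 3 - 32*q (r(q) = 3 - (-6*(-3) + 14)*q = 3 - (18 + 14)*q = 3 - 32*q)
r(A(2, -24)) - 1*137568 = (3 - 32*(2 - 24)) - 1*137568 = (3 - 32*(-22)) - 137568 = (3 + 704) - 137568 = 707 - 137568 = -136861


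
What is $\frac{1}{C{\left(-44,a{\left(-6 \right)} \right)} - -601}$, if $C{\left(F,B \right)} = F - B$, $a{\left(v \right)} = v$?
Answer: $\frac{1}{563} \approx 0.0017762$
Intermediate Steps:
$\frac{1}{C{\left(-44,a{\left(-6 \right)} \right)} - -601} = \frac{1}{\left(-44 - -6\right) - -601} = \frac{1}{\left(-44 + 6\right) + 601} = \frac{1}{-38 + 601} = \frac{1}{563}$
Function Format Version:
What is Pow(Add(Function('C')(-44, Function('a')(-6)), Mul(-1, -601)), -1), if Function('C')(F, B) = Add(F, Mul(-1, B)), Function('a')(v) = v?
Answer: Rational(1, 563) ≈ 0.0017762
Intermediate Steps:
Pow(Add(Function('C')(-44, Function('a')(-6)), Mul(-1, -601)), -1) = Pow(Add(Add(-44, Mul(-1, -6)), Mul(-1, -601)), -1) = Pow(Add(Add(-44, 6), 601), -1) = Pow(Add(-38, 601), -1) = Pow(563, -1) = Rational(1, 563)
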